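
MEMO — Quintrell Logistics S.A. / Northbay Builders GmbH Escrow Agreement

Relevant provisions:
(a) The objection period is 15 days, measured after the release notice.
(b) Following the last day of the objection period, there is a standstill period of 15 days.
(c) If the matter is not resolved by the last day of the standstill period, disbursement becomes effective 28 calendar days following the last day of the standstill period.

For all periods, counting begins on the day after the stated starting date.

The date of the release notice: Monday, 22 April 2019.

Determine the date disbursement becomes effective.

The last day of the objection period: 15 calendar days after 22 April 2019 is 7 May 2019.
The last day of the standstill period: 15 calendar days after 7 May 2019 is 22 May 2019.
The date disbursement becomes effective: 28 calendar days after 22 May 2019 is 19 June 2019.

19 June 2019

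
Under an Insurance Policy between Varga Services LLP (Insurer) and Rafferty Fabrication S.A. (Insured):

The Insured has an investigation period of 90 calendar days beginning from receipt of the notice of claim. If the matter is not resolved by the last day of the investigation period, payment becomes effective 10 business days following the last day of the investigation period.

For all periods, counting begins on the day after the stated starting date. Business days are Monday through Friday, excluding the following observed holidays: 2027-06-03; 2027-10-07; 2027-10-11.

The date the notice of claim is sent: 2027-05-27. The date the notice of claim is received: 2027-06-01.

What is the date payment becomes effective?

2027-09-13

The last day of the investigation period: 2027-06-01 + 90 days = 2027-08-30.
The date payment becomes effective: counting 10 business days from Monday, 2027-08-30 (Aug 31, Sep 1, Sep 2, Sep 3, Sep 6, Sep 7, Sep 8, Sep 9, Sep 10, Sep 13, skipping weekends) reaches Monday, 2027-09-13.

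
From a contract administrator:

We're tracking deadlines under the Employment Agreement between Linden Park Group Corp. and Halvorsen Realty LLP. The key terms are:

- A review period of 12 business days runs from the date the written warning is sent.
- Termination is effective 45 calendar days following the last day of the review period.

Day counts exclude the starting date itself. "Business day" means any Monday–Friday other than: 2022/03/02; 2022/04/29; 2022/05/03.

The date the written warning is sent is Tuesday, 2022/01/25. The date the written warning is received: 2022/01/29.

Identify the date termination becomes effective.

2022/03/27

The last day of the review period: 12 business days after Tuesday, 2022/01/25, skipping weekends — Jan 26, Jan 27, Jan 28, Jan 31, …, Feb 8, Feb 9, Feb 10 — lands on Thursday, 2022/02/10.
Adding 45 calendar days to 2022/02/10 gives 2022/03/27, which is the date termination becomes effective.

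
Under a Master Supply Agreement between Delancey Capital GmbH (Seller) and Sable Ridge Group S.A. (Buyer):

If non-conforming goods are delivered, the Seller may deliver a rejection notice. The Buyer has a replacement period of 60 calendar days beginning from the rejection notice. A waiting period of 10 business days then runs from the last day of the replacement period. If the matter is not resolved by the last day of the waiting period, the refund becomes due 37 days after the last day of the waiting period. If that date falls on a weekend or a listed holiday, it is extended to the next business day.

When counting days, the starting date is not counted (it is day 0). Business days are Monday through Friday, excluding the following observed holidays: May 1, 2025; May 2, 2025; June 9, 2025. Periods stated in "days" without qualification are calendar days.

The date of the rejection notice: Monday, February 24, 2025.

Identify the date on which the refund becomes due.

The last day of the replacement period: February 24, 2025 + 60 days = April 25, 2025.
The last day of the waiting period: 10 business days after Friday, April 25, 2025, skipping weekends and the listed holidays on May 1, May 2 — Apr 28, Apr 29, Apr 30, May 5, May 6, May 7, May 8, May 9, May 12, May 13 — lands on Tuesday, May 13, 2025.
The date on which the refund becomes due: May 13, 2025 + 37 days = June 19, 2025. June 19, 2025 is a Thursday and is not a listed holiday, so no roll-forward applies.

June 19, 2025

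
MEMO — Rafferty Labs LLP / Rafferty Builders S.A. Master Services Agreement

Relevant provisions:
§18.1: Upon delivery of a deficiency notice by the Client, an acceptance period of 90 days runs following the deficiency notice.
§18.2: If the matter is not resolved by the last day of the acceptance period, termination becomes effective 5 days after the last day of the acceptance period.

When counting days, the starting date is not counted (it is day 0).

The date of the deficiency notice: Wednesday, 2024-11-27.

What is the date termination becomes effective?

The last day of the acceptance period: 2024-11-27 + 90 days = 2025-02-25.
Adding 5 calendar days to 2025-02-25 gives 2025-03-02, which is the date termination becomes effective.

2025-03-02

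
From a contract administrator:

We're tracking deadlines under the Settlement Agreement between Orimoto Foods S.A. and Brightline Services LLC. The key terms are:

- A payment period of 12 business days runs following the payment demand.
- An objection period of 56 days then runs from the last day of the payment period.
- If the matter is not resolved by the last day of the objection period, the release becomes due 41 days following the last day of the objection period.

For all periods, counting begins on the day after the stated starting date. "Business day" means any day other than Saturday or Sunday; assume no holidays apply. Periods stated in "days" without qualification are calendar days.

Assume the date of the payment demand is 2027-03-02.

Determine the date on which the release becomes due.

2027-06-23

The last day of the payment period: 12 business days after Tuesday, 2027-03-02, skipping weekends — Mar 3, Mar 4, Mar 5, Mar 8, …, Mar 16, Mar 17, Mar 18 — lands on Thursday, 2027-03-18.
Adding 56 calendar days to 2027-03-18 gives 2027-05-13, which is the last day of the objection period.
The date on which the release becomes due: 41 calendar days after 2027-05-13 is 2027-06-23.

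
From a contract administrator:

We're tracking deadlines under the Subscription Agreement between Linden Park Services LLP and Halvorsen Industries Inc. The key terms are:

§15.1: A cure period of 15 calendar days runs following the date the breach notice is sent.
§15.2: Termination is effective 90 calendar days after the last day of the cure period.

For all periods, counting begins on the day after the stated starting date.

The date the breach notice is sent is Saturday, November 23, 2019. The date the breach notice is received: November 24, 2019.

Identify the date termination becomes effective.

The last day of the cure period: 15 calendar days after November 23, 2019 is December 8, 2019.
The date termination becomes effective: December 8, 2019 + 90 days = March 7, 2020.

March 7, 2020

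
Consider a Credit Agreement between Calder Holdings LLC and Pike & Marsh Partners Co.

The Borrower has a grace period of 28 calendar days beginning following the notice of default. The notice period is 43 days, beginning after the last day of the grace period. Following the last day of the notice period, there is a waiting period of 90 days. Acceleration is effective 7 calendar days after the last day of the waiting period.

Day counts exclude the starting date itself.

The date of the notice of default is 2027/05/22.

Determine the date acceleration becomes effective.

2027/11/06

Adding 28 calendar days to 2027/05/22 gives 2027/06/19, which is the last day of the grace period.
The last day of the notice period: 2027/06/19 + 43 days = 2027/08/01.
The last day of the waiting period: 2027/08/01 + 90 days = 2027/10/30.
Adding 7 calendar days to 2027/10/30 gives 2027/11/06, which is the date acceleration becomes effective.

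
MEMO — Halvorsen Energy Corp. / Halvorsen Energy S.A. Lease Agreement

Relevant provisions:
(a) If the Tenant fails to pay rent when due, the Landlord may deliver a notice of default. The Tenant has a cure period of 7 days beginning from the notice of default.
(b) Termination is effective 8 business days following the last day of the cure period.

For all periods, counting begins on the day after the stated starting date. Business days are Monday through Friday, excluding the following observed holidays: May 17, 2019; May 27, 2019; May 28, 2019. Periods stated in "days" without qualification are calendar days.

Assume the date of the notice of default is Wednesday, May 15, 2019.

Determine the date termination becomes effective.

The last day of the cure period: May 15, 2019 + 7 days = May 22, 2019.
From Wednesday, May 22, 2019, 8 business days (May 23, May 24, May 29, May 30, May 31, Jun 3, Jun 4, Jun 5, skipping weekends and the listed holidays on May 27, May 28) brings us to Wednesday, Jun 5, 2019, which is the date termination becomes effective.

Jun 5, 2019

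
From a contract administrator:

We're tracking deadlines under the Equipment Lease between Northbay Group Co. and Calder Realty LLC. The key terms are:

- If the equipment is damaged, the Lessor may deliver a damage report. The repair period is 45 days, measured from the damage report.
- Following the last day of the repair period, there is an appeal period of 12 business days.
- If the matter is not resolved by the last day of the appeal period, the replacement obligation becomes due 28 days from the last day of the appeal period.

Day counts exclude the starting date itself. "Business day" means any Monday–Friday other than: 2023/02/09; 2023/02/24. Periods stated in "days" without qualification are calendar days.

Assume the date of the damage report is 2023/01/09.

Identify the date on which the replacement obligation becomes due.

2023/04/11

The last day of the repair period: 2023/01/09 + 45 days = 2023/02/23.
From Thursday, 2023/02/23, 12 business days (Feb 27, Feb 28, Mar 1, Mar 2, …, Mar 10, Mar 13, Mar 14, skipping weekends and the listed holiday on Feb 24) brings us to Tuesday, 2023/03/14, which is the last day of the appeal period.
The date on which the replacement obligation becomes due: 2023/03/14 + 28 days = 2023/04/11.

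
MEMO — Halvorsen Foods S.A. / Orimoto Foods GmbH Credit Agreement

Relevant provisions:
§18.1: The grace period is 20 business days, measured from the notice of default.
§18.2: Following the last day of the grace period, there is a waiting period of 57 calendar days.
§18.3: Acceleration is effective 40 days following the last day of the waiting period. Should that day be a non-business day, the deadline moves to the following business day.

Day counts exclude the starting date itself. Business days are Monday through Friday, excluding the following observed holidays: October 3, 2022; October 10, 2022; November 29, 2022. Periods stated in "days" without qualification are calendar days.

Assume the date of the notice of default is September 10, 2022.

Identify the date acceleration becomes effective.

January 16, 2023

From Saturday, September 10, 2022, 20 business days (Sep 12, Sep 13, Sep 14, Sep 15, …, Oct 6, Oct 7, Oct 11, skipping weekends and the listed holidays on Oct 3, Oct 10) brings us to Tuesday, October 11, 2022, which is the last day of the grace period.
Adding 57 calendar days to October 11, 2022 gives December 7, 2022, which is the last day of the waiting period.
Adding 40 calendar days to December 7, 2022 gives January 16, 2023, which is the date acceleration becomes effective. January 16, 2023 is a Monday and is not a listed holiday, so no roll-forward applies.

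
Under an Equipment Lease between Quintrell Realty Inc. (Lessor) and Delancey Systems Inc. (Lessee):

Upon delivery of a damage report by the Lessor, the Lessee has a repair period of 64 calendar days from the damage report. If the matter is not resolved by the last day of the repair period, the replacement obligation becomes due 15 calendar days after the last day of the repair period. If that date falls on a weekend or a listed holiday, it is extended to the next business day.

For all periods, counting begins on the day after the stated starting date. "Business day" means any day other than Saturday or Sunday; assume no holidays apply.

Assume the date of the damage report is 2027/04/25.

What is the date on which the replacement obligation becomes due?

2027/07/13

The last day of the repair period: 64 calendar days after 2027/04/25 is 2027/06/28.
The date on which the replacement obligation becomes due: 15 calendar days after 2027/06/28 is 2027/07/13. 2027/07/13 is a Tuesday, so no roll-forward applies.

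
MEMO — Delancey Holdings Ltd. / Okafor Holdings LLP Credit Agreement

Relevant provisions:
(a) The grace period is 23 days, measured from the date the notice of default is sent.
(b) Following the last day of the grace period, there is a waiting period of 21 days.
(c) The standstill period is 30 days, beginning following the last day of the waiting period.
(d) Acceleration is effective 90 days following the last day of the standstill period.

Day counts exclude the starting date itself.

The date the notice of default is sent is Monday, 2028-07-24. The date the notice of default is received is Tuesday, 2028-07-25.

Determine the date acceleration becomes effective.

2029-01-04

The last day of the grace period: 2028-07-24 + 23 days = 2028-08-16.
The last day of the waiting period: 21 calendar days after 2028-08-16 is 2028-09-06.
Adding 30 calendar days to 2028-09-06 gives 2028-10-06, which is the last day of the standstill period.
The date acceleration becomes effective: 2028-10-06 + 90 days = 2029-01-04.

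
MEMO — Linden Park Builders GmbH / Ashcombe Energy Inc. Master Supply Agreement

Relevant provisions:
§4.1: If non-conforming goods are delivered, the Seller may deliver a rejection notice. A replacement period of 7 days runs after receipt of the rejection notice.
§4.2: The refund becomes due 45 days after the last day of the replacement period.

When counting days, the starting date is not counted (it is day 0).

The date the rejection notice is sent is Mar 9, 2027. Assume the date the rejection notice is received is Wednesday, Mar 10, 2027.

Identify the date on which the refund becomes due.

May 1, 2027

Adding 7 calendar days to Mar 10, 2027 gives Mar 17, 2027, which is the last day of the replacement period.
Adding 45 calendar days to Mar 17, 2027 gives May 1, 2027, which is the date on which the refund becomes due.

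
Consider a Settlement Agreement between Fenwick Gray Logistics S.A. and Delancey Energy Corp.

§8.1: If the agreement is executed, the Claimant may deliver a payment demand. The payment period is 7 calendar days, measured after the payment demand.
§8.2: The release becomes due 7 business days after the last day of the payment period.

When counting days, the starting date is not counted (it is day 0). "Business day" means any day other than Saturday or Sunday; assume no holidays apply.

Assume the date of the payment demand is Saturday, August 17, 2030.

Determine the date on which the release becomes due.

The last day of the payment period: 7 calendar days after August 17, 2030 is August 24, 2030.
The date on which the release becomes due: 7 business days after Saturday, August 24, 2030, skipping weekends — Aug 26, Aug 27, Aug 28, Aug 29, Aug 30, Sep 2, Sep 3 — lands on Tuesday, September 3, 2030.

September 3, 2030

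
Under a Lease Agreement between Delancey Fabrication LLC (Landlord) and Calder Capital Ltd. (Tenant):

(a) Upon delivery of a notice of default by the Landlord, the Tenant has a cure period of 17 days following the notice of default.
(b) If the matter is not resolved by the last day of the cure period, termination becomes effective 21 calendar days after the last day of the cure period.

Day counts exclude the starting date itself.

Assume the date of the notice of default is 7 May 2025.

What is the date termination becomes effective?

14 June 2025

Adding 17 calendar days to 7 May 2025 gives 24 May 2025, which is the last day of the cure period.
The date termination becomes effective: 24 May 2025 + 21 days = 14 June 2025.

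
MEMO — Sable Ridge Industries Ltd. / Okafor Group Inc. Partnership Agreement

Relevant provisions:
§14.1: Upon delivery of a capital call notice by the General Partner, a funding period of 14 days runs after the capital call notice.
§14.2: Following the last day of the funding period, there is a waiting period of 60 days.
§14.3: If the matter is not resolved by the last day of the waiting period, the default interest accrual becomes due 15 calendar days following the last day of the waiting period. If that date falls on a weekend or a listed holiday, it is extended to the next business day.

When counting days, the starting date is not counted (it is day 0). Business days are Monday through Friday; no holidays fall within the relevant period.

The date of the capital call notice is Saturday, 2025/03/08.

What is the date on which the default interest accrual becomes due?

2025/06/05

The last day of the funding period: 14 calendar days after 2025/03/08 is 2025/03/22.
The last day of the waiting period: 60 calendar days after 2025/03/22 is 2025/05/21.
The date on which the default interest accrual becomes due: 2025/05/21 + 15 days = 2025/06/05. 2025/06/05 is a Thursday, so no roll-forward applies.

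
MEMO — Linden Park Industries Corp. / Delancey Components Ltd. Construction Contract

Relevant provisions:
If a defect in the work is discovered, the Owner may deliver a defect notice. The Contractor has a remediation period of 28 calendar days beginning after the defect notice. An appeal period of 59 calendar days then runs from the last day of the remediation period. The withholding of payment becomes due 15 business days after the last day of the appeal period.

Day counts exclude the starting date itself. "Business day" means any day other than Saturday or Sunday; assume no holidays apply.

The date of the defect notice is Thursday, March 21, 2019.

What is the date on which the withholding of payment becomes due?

The last day of the remediation period: 28 calendar days after March 21, 2019 is April 18, 2019.
Adding 59 calendar days to April 18, 2019 gives June 16, 2019, which is the last day of the appeal period.
From Sunday, June 16, 2019, 15 business days (Jun 17, Jun 18, Jun 19, Jun 20, …, Jul 3, Jul 4, Jul 5, skipping weekends) brings us to Friday, July 5, 2019, which is the date on which the withholding of payment becomes due.

July 5, 2019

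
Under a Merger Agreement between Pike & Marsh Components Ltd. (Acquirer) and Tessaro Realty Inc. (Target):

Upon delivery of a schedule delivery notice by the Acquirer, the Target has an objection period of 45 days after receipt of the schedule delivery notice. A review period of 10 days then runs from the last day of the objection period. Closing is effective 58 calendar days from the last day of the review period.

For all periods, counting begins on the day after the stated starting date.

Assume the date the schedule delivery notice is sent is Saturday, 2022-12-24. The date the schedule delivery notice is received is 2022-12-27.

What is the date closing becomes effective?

The last day of the objection period: 45 calendar days after 2022-12-27 is 2023-02-10.
The last day of the review period: 2023-02-10 + 10 days = 2023-02-20.
Adding 58 calendar days to 2023-02-20 gives 2023-04-19, which is the date closing becomes effective.

2023-04-19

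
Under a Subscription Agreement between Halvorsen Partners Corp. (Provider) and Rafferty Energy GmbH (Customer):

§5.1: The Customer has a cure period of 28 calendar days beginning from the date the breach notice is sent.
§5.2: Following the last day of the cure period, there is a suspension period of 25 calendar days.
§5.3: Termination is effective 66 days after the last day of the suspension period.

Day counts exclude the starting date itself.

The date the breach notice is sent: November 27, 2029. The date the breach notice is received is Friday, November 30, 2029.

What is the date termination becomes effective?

The last day of the cure period: 28 calendar days after November 27, 2029 is December 25, 2029.
The last day of the suspension period: December 25, 2029 + 25 days = January 19, 2030.
Adding 66 calendar days to January 19, 2030 gives March 26, 2030, which is the date termination becomes effective.

March 26, 2030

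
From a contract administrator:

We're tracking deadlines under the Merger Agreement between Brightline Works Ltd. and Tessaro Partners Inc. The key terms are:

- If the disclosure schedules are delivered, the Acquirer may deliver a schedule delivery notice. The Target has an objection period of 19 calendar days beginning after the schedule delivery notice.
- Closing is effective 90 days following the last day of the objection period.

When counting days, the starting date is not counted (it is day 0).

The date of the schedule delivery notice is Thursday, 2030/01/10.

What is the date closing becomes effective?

2030/04/29

The last day of the objection period: 2030/01/10 + 19 days = 2030/01/29.
Adding 90 calendar days to 2030/01/29 gives 2030/04/29, which is the date closing becomes effective.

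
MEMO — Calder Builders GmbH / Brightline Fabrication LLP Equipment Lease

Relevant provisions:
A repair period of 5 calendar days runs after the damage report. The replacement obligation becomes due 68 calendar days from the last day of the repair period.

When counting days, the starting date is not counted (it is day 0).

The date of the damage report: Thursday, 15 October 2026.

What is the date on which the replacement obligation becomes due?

Adding 5 calendar days to 15 October 2026 gives 20 October 2026, which is the last day of the repair period.
Adding 68 calendar days to 20 October 2026 gives 27 December 2026, which is the date on which the replacement obligation becomes due.

27 December 2026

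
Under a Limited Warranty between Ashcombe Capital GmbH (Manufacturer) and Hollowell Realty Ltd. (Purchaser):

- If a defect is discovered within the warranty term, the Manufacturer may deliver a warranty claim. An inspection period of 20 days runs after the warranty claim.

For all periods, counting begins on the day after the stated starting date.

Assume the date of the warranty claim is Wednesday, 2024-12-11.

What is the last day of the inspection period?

2024-12-31

The last day of the inspection period: 20 calendar days after 2024-12-11 is 2024-12-31.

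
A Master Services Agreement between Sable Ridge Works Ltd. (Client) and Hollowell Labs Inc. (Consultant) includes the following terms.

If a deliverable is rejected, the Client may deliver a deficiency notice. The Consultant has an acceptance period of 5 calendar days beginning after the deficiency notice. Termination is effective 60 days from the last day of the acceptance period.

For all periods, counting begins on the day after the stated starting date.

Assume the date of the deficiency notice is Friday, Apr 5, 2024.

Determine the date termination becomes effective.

Adding 5 calendar days to Apr 5, 2024 gives Apr 10, 2024, which is the last day of the acceptance period.
The date termination becomes effective: Apr 10, 2024 + 60 days = Jun 9, 2024.

Jun 9, 2024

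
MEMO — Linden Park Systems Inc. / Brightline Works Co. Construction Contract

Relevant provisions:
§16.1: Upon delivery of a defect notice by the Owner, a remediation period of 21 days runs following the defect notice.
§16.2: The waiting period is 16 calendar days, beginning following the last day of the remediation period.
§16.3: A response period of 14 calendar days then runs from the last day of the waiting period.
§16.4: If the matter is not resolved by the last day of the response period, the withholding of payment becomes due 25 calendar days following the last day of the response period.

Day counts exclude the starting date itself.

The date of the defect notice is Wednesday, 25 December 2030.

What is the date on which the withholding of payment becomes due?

Adding 21 calendar days to 25 December 2030 gives 15 January 2031, which is the last day of the remediation period.
Adding 16 calendar days to 15 January 2031 gives 31 January 2031, which is the last day of the waiting period.
Adding 14 calendar days to 31 January 2031 gives 14 February 2031, which is the last day of the response period.
Adding 25 calendar days to 14 February 2031 gives 11 March 2031, which is the date on which the withholding of payment becomes due.

11 March 2031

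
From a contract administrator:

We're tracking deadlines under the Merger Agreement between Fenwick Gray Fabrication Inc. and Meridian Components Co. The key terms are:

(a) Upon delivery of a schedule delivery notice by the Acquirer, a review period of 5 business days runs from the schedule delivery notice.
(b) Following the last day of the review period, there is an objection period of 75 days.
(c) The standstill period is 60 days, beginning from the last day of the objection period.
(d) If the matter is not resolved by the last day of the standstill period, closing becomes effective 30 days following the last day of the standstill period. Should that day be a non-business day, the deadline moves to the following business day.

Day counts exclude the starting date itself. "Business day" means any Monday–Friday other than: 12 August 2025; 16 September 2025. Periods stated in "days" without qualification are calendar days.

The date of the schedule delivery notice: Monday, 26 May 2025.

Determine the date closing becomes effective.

The last day of the review period: 5 business days after Monday, 26 May 2025, skipping weekends — May 27, May 28, May 29, May 30, Jun 2 — lands on Monday, 2 June 2025.
The last day of the objection period: 75 calendar days after 2 June 2025 is 16 August 2025.
The last day of the standstill period: 16 August 2025 + 60 days = 15 October 2025.
The date closing becomes effective: 30 calendar days after 15 October 2025 is 14 November 2025. 14 November 2025 is a Friday and is not a listed holiday, so no roll-forward applies.

14 November 2025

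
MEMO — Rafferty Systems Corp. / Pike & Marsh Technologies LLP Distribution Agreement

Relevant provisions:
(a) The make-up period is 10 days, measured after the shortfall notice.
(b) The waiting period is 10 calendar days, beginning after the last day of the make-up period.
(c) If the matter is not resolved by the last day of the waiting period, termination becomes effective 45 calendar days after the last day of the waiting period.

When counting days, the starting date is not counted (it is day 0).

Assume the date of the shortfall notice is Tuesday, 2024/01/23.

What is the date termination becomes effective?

The last day of the make-up period: 10 calendar days after 2024/01/23 is 2024/02/02.
Adding 10 calendar days to 2024/02/02 gives 2024/02/12, which is the last day of the waiting period.
Adding 45 calendar days to 2024/02/12 gives 2024/03/28, which is the date termination becomes effective.

2024/03/28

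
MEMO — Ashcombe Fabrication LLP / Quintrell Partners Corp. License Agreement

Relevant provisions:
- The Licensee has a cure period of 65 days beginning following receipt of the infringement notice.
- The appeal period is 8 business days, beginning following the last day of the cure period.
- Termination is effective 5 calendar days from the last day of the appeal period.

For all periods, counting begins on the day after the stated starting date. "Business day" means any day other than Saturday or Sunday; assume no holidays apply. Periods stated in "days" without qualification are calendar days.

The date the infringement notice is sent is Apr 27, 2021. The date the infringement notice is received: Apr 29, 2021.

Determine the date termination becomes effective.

The last day of the cure period: 65 calendar days after Apr 29, 2021 is Jul 3, 2021.
The last day of the appeal period: 8 business days after Saturday, Jul 3, 2021, skipping weekends — Jul 5, Jul 6, Jul 7, Jul 8, Jul 9, Jul 12, Jul 13, Jul 14 — lands on Wednesday, Jul 14, 2021.
The date termination becomes effective: 5 calendar days after Jul 14, 2021 is Jul 19, 2021.

Jul 19, 2021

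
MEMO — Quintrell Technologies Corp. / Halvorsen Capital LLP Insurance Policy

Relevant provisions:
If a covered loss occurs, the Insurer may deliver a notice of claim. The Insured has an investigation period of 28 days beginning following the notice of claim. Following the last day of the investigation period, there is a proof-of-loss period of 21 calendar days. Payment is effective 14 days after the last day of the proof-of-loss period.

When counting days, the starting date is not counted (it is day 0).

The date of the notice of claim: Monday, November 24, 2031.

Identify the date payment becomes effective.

January 26, 2032

The last day of the investigation period: November 24, 2031 + 28 days = December 22, 2031.
The last day of the proof-of-loss period: December 22, 2031 + 21 days = January 12, 2032.
The date payment becomes effective: January 12, 2032 + 14 days = January 26, 2032.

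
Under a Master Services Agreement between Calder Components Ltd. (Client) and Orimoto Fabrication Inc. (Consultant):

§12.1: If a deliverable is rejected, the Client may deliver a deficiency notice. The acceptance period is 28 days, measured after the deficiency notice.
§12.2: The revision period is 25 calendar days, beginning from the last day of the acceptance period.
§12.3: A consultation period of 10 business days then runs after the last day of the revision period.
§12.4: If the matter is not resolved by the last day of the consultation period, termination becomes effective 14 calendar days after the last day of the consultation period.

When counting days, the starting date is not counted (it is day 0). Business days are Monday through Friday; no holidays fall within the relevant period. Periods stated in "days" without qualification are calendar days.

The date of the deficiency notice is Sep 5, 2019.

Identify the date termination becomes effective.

Adding 28 calendar days to Sep 5, 2019 gives Oct 3, 2019, which is the last day of the acceptance period.
Adding 25 calendar days to Oct 3, 2019 gives Oct 28, 2019, which is the last day of the revision period.
The last day of the consultation period: 10 business days after Monday, Oct 28, 2019, skipping weekends — Oct 29, Oct 30, Oct 31, Nov 1, Nov 4, Nov 5, Nov 6, Nov 7, Nov 8, Nov 11 — lands on Monday, Nov 11, 2019.
Adding 14 calendar days to Nov 11, 2019 gives Nov 25, 2019, which is the date termination becomes effective.

Nov 25, 2019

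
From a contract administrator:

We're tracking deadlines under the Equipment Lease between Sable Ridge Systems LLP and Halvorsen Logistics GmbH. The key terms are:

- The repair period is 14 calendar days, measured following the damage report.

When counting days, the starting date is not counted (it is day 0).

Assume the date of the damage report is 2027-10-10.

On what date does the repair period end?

The last day of the repair period: 14 calendar days after 2027-10-10 is 2027-10-24.

2027-10-24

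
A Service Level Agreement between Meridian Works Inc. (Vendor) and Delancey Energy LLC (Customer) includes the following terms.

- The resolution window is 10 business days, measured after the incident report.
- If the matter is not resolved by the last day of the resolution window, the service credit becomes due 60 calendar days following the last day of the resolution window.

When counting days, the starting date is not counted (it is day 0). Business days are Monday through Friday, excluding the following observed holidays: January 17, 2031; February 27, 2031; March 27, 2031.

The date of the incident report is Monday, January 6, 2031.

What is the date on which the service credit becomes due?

March 22, 2031

From Monday, January 6, 2031, 10 business days (Jan 7, Jan 8, Jan 9, Jan 10, Jan 13, Jan 14, Jan 15, Jan 16, Jan 20, Jan 21, skipping weekends and the listed holiday on Jan 17) brings us to Tuesday, January 21, 2031, which is the last day of the resolution window.
Adding 60 calendar days to January 21, 2031 gives March 22, 2031, which is the date on which the service credit becomes due.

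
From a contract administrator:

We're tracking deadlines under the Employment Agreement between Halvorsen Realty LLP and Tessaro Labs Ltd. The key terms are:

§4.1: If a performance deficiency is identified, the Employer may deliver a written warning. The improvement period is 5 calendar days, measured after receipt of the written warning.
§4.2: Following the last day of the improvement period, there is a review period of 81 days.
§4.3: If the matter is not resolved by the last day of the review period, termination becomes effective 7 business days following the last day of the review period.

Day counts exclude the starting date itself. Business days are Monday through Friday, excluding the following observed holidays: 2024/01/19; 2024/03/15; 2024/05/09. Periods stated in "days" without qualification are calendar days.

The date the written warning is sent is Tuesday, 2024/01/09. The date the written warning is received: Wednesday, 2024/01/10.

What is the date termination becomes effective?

The last day of the improvement period: 5 calendar days after 2024/01/10 is 2024/01/15.
The last day of the review period: 2024/01/15 + 81 days = 2024/04/05.
From Friday, 2024/04/05, 7 business days (Apr 8, Apr 9, Apr 10, Apr 11, Apr 12, Apr 15, Apr 16, skipping weekends) brings us to Tuesday, 2024/04/16, which is the date termination becomes effective.

2024/04/16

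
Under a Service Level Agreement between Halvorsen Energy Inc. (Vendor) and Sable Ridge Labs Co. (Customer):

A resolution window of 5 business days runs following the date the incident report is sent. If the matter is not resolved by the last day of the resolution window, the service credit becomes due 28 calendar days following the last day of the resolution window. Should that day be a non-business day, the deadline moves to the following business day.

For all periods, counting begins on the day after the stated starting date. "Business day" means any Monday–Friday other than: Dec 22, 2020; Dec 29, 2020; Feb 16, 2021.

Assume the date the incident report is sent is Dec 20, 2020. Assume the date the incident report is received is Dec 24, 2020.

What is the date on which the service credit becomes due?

Jan 25, 2021

The last day of the resolution window: 5 business days after Sunday, Dec 20, 2020, skipping weekends and the listed holiday on Dec 22 — Dec 21, Dec 23, Dec 24, Dec 25, Dec 28 — lands on Monday, Dec 28, 2020.
The date on which the service credit becomes due: 28 calendar days after Dec 28, 2020 is Jan 25, 2021. Jan 25, 2021 is a Monday and is not a listed holiday, so no roll-forward applies.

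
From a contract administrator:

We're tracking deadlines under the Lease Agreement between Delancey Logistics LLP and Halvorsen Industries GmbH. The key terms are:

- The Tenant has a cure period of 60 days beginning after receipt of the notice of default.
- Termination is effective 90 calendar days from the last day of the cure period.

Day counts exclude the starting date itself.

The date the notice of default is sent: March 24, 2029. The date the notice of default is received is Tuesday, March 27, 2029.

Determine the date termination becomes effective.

The last day of the cure period: March 27, 2029 + 60 days = May 26, 2029.
The date termination becomes effective: 90 calendar days after May 26, 2029 is August 24, 2029.

August 24, 2029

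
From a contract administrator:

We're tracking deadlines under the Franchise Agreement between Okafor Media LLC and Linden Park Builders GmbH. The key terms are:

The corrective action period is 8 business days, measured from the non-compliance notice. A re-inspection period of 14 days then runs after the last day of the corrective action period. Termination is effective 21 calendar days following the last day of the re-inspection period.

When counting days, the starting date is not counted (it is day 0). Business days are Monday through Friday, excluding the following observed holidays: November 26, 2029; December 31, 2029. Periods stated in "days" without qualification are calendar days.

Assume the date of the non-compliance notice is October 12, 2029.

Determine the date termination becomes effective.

November 28, 2029

The last day of the corrective action period: counting 8 business days from Friday, October 12, 2029 (Oct 15, Oct 16, Oct 17, Oct 18, Oct 19, Oct 22, Oct 23, Oct 24, skipping weekends) reaches Wednesday, October 24, 2029.
The last day of the re-inspection period: October 24, 2029 + 14 days = November 7, 2029.
The date termination becomes effective: November 7, 2029 + 21 days = November 28, 2029.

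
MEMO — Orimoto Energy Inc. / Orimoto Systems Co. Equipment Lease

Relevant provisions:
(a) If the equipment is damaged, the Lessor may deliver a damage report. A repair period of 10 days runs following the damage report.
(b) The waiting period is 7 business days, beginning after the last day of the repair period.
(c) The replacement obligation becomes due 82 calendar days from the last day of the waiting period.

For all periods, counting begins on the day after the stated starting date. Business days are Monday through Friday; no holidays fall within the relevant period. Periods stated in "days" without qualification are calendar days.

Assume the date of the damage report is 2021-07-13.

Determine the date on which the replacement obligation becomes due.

The last day of the repair period: 2021-07-13 + 10 days = 2021-07-23.
The last day of the waiting period: 7 business days after Friday, 2021-07-23, skipping weekends — Jul 26, Jul 27, Jul 28, Jul 29, Jul 30, Aug 2, Aug 3 — lands on Tuesday, 2021-08-03.
The date on which the replacement obligation becomes due: 82 calendar days after 2021-08-03 is 2021-10-24.

2021-10-24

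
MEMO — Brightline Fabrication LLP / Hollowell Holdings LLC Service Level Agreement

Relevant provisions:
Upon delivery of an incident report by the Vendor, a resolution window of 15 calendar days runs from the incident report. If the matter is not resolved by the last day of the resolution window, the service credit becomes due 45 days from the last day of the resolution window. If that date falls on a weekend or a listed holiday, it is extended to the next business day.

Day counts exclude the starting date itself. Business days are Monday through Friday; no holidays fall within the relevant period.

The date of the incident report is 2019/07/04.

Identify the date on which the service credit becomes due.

Adding 15 calendar days to 2019/07/04 gives 2019/07/19, which is the last day of the resolution window.
Adding 45 calendar days to 2019/07/19 gives 2019/09/02, which is the date on which the service credit becomes due. 2019/09/02 is a Monday, so no roll-forward applies.

2019/09/02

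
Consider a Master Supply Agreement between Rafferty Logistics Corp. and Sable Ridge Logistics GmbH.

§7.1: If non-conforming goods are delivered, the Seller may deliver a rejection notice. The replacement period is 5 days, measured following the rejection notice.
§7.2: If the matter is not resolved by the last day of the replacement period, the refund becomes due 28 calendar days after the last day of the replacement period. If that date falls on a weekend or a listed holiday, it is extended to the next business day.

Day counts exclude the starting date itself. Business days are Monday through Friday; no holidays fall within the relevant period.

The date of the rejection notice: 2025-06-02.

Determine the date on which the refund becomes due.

2025-07-07

Adding 5 calendar days to 2025-06-02 gives 2025-06-07, which is the last day of the replacement period.
Adding 28 calendar days to 2025-06-07 gives 2025-07-05, which is the date on which the refund becomes due. That falls on a Saturday, so it rolls to the next business day, Monday, 2025-07-07.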